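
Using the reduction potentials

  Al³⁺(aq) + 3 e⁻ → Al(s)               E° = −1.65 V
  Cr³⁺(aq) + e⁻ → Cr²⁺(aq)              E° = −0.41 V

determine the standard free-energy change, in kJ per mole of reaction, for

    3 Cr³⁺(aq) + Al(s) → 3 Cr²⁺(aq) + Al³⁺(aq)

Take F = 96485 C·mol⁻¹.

−359 kJ/mol

In the reaction as written Cr³⁺(aq) is reduced, so the Cr³⁺/Cr²⁺ couple is the cathode and Al³⁺/Al is the anode.
E°cell = −0.41 − (−1.65) = +1.24 V; balancing electrons gives n = 3.
ΔG° = −nFE°cell = −(3)(96485)(+1.24) J/mol = −359 kJ/mol.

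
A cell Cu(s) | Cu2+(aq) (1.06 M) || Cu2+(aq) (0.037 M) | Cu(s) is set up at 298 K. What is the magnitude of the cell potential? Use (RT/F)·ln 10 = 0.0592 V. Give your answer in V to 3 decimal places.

For a concentration cell E°cell = 0, since both electrodes use the same couple.
The compartment with the higher Cu2+(aq) concentration (1.06 M) acts as the cathode; ions are reduced there and produced at the dilute (0.037 M) anode.
With n = 2, Ecell = −(0.0592/2)·log([dilute]/[conc]) = −(0.0592/2)·log(0.037/1.06) = +0.043 V.

0.043 V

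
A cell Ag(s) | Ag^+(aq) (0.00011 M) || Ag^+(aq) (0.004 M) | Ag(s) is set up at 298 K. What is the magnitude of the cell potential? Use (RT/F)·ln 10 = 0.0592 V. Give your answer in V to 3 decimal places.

0.092 V

For a concentration cell E°cell = 0, since both electrodes use the same couple.
The compartment with the higher Ag^+(aq) concentration (0.004 M) acts as the cathode; ions are reduced there and produced at the dilute (0.00011 M) anode.
With n = 1, Ecell = −(0.0592/1)·log([dilute]/[conc]) = −(0.0592/1)·log(0.00011/0.004) = +0.092 V.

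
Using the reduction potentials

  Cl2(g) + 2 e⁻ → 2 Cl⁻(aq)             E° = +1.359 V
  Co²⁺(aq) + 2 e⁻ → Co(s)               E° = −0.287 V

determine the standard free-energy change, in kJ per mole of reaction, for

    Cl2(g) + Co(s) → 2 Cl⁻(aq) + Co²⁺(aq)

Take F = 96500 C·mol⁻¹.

−318 kJ/mol

In the reaction as written Cl2(g) is reduced, so the Cl₂/Cl⁻ couple is the cathode and Co²⁺/Co is the anode.
E°cell = +1.359 − (−0.287) = +1.646 V; balancing electrons gives n = 2.
ΔG° = −nFE°cell = −(2)(96500)(+1.646) J/mol = −318 kJ/mol.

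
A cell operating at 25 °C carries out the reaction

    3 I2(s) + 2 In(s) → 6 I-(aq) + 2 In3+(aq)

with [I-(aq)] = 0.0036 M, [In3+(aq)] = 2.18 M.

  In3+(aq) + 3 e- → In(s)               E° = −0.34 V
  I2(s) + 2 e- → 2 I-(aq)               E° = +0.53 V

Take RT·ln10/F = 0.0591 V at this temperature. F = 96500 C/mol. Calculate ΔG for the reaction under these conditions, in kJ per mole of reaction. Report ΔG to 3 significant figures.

−584 kJ/mol

The standard cell potential is +0.53 − (−0.34) = +0.87 V, with n = 6 electrons in the balanced equation.
Here Q = [I-(aq)]^6·[In3+(aq)]^2 = 1.03×10^−14 (log Q = −13.985), giving E = +0.87 − (0.0591/6)·(−13.985) = +1.0078 V.
Finally ΔG = −nFE = −(6)(96500 C/mol)(+1.0078 V) = −584 kJ/mol.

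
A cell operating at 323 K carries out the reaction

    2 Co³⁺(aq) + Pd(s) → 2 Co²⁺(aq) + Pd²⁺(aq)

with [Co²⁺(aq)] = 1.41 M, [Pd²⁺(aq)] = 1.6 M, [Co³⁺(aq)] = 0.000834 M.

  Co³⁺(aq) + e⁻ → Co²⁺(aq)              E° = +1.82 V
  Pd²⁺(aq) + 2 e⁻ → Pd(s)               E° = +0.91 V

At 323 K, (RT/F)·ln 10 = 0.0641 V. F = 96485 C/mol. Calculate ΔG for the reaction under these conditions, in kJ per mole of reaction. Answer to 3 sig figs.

−134 kJ/mol

E°cell = +1.82 − (+0.91) = +0.91 V; the balanced reaction transfers n = 2 electrons.
The reaction quotient is ([Co²⁺(aq)]^2·[Pd²⁺(aq)]) / [Co³⁺(aq)]^2 = 4.57×10^6; by Nernst, E = +0.91 − (0.0641/2)(6.660) = +0.6965 V.
Then ΔG = −nFE = −2 × 96485 × +0.6965 J/mol = −134 kJ/mol.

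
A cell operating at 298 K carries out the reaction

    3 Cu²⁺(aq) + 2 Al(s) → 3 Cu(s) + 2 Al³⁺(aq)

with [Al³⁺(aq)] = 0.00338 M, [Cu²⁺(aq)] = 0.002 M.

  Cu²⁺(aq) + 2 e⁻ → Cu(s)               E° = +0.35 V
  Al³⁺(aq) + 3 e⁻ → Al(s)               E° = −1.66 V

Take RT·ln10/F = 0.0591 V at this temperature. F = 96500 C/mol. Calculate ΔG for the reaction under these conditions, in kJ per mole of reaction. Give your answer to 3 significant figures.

With Cu²⁺/Cu reduced at the cathode, E°cell = +0.35 − (−1.66) = +2.01 V and n = 6.
Q = [Al³⁺(aq)]^2 / [Cu²⁺(aq)]^3 = 1.43×10^3, so log Q = 3.155 and E = +2.01 − (0.0591/6)(3.155) = +1.9789 V.
Finally ΔG = −nFE = −(6)(96500 C/mol)(+1.9789 V) = −1150 kJ/mol.

−1150 kJ/mol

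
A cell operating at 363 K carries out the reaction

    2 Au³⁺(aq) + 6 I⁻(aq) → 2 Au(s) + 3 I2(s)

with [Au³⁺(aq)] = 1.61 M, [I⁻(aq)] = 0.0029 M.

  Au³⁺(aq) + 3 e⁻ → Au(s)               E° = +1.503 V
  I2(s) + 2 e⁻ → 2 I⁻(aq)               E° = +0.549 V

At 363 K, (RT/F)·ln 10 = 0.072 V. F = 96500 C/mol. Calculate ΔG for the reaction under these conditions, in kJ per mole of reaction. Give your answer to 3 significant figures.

−449 kJ/mol

With Au³⁺/Au reduced at the cathode, E°cell = +1.503 − (+0.549) = +0.954 V and n = 6.
The reaction quotient is 1 / ([Au³⁺(aq)]^2·[I⁻(aq)]^6) = 6.49×10^14; by Nernst, E = +0.954 − (0.072/6)(14.812) = +0.7763 V.
Finally ΔG = −nFE = −(6)(96500 C/mol)(+0.7763 V) = −449 kJ/mol.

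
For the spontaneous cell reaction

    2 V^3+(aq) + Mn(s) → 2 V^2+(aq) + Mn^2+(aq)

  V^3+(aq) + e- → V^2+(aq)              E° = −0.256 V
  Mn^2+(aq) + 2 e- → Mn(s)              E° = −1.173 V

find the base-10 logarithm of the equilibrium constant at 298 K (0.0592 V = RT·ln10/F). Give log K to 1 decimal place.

The V³⁺/V²⁺ couple is reduced (cathode); E°cell = −0.256 − (−1.173) = +0.917 V with n = 2.
At equilibrium E = 0, so log K = nE°cell / 0.0592 = (2)(+0.917) / 0.0592 = 31.0.

log K = 31.0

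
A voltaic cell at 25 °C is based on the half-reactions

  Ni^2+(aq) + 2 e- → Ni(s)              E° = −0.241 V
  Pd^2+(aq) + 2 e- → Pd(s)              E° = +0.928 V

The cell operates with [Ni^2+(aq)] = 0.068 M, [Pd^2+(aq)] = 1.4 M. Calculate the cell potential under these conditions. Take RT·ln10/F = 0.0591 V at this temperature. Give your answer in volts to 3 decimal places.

+1.208 V

Since E°(Pd²⁺/Pd) > E°(Ni²⁺/Ni), Pd²⁺/Pd serves as the cathode.
The standard potential is +0.928 − (−0.241) = +1.169 V and the balanced reaction transfers n = 2 electrons.
The balanced reaction is Pd^2+(aq) + Ni(s) → Pd(s) + Ni^2+(aq), so Q = [Ni^2+(aq)] / [Pd^2+(aq)] = 0.0486 and log Q = −1.314.
E = E° − (0.0591/n)·log Q = +1.169 − (0.0591/2)(−1.314) = +1.208 V.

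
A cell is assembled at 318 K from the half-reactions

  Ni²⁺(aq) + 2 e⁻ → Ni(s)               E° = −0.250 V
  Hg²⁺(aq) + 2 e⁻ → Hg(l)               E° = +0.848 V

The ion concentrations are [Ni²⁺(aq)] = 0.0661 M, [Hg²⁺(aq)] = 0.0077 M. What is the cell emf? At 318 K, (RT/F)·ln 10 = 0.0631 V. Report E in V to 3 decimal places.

+1.069 V

The Hg²⁺/Hg couple has the more positive E°, so it is the cathode; Ni²⁺/Ni is the anode.
The standard potential is +0.848 − (−0.250) = +1.098 V and the balanced reaction transfers n = 2 electrons.
The balanced reaction is Hg²⁺(aq) + Ni(s) → Hg(l) + Ni²⁺(aq), so Q = [Ni²⁺(aq)] / [Hg²⁺(aq)] = 8.58 and log Q = 0.934.
E = E° − (0.0631/n)·log Q = +1.098 − (0.0631/2)(0.934) = +1.069 V.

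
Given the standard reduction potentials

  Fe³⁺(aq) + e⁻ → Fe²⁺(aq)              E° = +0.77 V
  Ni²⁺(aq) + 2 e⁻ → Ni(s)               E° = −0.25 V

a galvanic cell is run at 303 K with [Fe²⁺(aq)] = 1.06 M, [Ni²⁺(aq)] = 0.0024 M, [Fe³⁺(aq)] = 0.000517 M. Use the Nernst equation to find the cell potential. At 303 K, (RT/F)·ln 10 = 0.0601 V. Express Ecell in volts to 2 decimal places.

+0.90 V

The Fe³⁺/Fe²⁺ couple has the more positive E°, so it is the cathode; Ni²⁺/Ni is the anode.
The standard potential is +0.77 − (−0.25) = +1.02 V and the balanced reaction transfers n = 2 electrons.
For the overall reaction 2 Fe³⁺(aq) + Ni(s) → 2 Fe²⁺(aq) + Ni²⁺(aq), Q = ([Fe²⁺(aq)]^2·[Ni²⁺(aq)]) / [Fe³⁺(aq)]^2 = 1.01×10^4, giving log Q = 4.004.
By the Nernst equation, E = +1.02 − (0.0601/2)·(4.004) = +0.90 V.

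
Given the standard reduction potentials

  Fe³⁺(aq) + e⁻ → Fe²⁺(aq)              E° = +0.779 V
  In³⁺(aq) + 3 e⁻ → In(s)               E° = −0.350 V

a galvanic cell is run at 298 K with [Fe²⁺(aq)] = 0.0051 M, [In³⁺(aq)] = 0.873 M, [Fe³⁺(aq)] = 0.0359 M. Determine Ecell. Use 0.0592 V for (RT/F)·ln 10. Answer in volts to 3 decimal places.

Since E°(Fe³⁺/Fe²⁺) > E°(In³⁺/In), Fe³⁺/Fe²⁺ serves as the cathode.
E°cell = +0.779 − (−0.350) = +1.129 V, with n = 3 electrons transferred.
The balanced reaction is 3 Fe³⁺(aq) + In(s) → 3 Fe²⁺(aq) + In³⁺(aq), so Q = ([Fe²⁺(aq)]^3·[In³⁺(aq)]) / [Fe³⁺(aq)]^3 = 0.0025 and log Q = −2.602.
E = E° − (0.0592/n)·log Q = +1.129 − (0.0592/3)(−2.602) = +1.180 V.

+1.180 V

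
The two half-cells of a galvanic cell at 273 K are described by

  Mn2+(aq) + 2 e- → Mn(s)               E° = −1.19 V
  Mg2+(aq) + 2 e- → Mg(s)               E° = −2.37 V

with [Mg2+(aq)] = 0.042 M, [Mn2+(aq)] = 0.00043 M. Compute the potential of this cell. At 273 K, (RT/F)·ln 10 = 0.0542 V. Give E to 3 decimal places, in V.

Since E°(Mn²⁺/Mn) > E°(Mg²⁺/Mg), Mn²⁺/Mn serves as the cathode.
The standard potential is −1.19 − (−2.37) = +1.18 V and the balanced reaction transfers n = 2 electrons.
The balanced reaction is Mn2+(aq) + Mg(s) → Mn(s) + Mg2+(aq), so Q = [Mg2+(aq)] / [Mn2+(aq)] = 97.7 and log Q = 1.990.
By the Nernst equation, E = +1.18 − (0.0542/2)·(1.990) = +1.126 V.

+1.126 V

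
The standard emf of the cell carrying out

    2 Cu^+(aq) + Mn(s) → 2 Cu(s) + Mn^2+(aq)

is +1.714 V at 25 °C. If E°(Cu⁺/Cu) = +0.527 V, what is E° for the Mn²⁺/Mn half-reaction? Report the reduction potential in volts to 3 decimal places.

In the reaction as written the Cu⁺/Cu couple is reduced (cathode) and Mn²⁺/Mn is oxidized (anode), so E°cell = E°(Cu⁺/Cu) − E°(Mn²⁺/Mn).
E°(Mn²⁺/Mn) = E°(cathode) − E°cell = +0.527 − (+1.714) = −1.187 V.

−1.187 V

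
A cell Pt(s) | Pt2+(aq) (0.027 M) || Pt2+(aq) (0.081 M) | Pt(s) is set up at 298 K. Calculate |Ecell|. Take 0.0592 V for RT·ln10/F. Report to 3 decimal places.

For a concentration cell E°cell = 0, since both electrodes use the same couple.
The compartment with the higher Pt2+(aq) concentration (0.081 M) acts as the cathode; ions are reduced there and produced at the dilute (0.027 M) anode.
With n = 2, Ecell = −(0.0592/2)·log([dilute]/[conc]) = −(0.0592/2)·log(0.027/0.081) = +0.014 V.

0.014 V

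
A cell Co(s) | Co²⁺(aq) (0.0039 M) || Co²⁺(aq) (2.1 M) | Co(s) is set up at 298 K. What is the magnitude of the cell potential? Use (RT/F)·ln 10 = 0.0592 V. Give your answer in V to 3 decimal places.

0.081 V

For a concentration cell E°cell = 0, since both electrodes use the same couple.
The compartment with the higher Co²⁺(aq) concentration (2.1 M) acts as the cathode; ions are reduced there and produced at the dilute (0.0039 M) anode.
With n = 2, Ecell = −(0.0592/2)·log([dilute]/[conc]) = −(0.0592/2)·log(0.0039/2.1) = +0.081 V.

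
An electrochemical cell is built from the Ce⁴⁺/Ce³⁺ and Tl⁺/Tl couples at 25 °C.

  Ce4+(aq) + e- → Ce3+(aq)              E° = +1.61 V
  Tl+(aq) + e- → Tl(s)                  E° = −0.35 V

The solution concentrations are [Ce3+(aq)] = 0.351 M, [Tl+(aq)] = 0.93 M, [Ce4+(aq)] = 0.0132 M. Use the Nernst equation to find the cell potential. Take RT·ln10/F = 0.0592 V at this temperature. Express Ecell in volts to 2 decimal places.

The Ce⁴⁺/Ce³⁺ couple has the more positive E°, so it is the cathode; Tl⁺/Tl is the anode.
E°cell = E°cat − E°an = +1.61 − (−0.35) = +1.96 V; n = 1.
Balancing gives Ce4+(aq) + Tl(s) → Ce3+(aq) + Tl+(aq); hence Q = ([Ce3+(aq)]·[Tl+(aq)]) / [Ce4+(aq)] = 24.7 (log Q = 1.393).
E = E° − (0.0592/n)·log Q = +1.96 − (0.0592/1)(1.393) = +1.88 V.

+1.88 V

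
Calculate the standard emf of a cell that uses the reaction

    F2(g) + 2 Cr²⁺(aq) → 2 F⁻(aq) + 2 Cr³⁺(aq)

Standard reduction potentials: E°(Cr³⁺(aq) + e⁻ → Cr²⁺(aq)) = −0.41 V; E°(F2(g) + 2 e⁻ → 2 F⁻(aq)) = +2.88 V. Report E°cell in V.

+3.29 V

F2(g) gains electrons, so the F₂/F⁻ couple is the cathode; the Cr³⁺/Cr²⁺ couple is the anode.
E°cell = E°(cathode) − E°(anode) = +2.88 − (−0.41) = +3.29 V.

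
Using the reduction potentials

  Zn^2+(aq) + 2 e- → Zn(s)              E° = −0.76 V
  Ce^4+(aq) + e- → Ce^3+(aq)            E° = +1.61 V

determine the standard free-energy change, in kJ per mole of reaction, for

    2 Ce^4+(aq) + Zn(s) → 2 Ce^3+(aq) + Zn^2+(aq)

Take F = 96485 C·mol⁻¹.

In the reaction as written Ce^4+(aq) is reduced, so the Ce⁴⁺/Ce³⁺ couple is the cathode and Zn²⁺/Zn is the anode.
E°cell = +1.61 − (−0.76) = +2.37 V; balancing electrons gives n = 2.
ΔG° = −nFE°cell = −(2)(96485)(+2.37) J/mol = −457 kJ/mol.

−457 kJ/mol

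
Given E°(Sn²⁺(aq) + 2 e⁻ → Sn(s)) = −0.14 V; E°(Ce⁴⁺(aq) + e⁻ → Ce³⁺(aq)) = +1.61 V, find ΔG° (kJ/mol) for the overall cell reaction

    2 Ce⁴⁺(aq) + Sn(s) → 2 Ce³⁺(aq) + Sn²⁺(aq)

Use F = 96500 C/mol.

−338 kJ/mol

In the reaction as written Ce⁴⁺(aq) is reduced, so the Ce⁴⁺/Ce³⁺ couple is the cathode and Sn²⁺/Sn is the anode.
E°cell = +1.61 − (−0.14) = +1.75 V; balancing electrons gives n = 2.
ΔG° = −nFE°cell = −(2)(96500)(+1.75) J/mol = −338 kJ/mol.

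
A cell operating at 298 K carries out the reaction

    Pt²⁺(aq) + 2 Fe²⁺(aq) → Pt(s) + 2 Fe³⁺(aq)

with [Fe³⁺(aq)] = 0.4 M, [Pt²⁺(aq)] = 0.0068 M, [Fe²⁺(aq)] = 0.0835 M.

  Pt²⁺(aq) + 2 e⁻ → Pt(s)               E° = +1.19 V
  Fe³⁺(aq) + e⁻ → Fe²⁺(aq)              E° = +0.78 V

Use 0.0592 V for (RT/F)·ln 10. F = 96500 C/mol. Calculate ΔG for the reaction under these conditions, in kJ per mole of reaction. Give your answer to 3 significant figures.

With Pt²⁺/Pt reduced at the cathode, E°cell = +1.19 − (+0.78) = +0.41 V and n = 2.
Here Q = [Fe³⁺(aq)]^2 / ([Pt²⁺(aq)]·[Fe²⁺(aq)]^2) = 3.37×10^3 (log Q = 3.528), giving E = +0.41 − (0.0592/2)·(3.528) = +0.3056 V.
ΔG = −nFE = −(2)(96500)(+0.3056) J/mol = −59.0 kJ/mol.

−59.0 kJ/mol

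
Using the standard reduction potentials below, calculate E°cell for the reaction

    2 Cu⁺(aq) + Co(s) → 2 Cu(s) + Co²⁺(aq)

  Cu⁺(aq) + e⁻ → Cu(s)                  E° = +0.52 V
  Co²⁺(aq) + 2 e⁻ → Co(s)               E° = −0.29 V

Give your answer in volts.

Cu⁺(aq) gains electrons, so the Cu⁺/Cu couple is the cathode; the Co²⁺/Co couple is the anode.
E°cell = E°(cathode) − E°(anode) = +0.52 − (−0.29) = +0.81 V.

+0.81 V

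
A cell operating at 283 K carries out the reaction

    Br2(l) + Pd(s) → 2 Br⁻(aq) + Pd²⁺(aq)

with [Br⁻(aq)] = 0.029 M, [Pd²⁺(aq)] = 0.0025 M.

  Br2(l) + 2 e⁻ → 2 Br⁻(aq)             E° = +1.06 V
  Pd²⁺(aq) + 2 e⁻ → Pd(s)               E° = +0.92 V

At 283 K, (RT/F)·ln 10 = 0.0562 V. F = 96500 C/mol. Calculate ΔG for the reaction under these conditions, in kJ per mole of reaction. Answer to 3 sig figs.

−57.8 kJ/mol

The standard cell potential is +1.06 − (+0.92) = +0.14 V, with n = 2 electrons in the balanced equation.
The reaction quotient is [Br⁻(aq)]^2·[Pd²⁺(aq)] = 2.1×10^−6; by Nernst, E = +0.14 − (0.0562/2)(−5.677) = +0.2995 V.
Then ΔG = −nFE = −2 × 96500 × +0.2995 J/mol = −57.8 kJ/mol.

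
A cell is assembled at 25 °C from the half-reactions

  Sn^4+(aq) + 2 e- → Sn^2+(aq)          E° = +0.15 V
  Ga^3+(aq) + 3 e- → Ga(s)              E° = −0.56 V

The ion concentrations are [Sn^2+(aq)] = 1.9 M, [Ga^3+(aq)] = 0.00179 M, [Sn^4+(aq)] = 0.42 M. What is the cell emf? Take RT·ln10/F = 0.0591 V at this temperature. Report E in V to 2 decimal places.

+0.74 V

The Sn⁴⁺/Sn²⁺ couple has the more positive E°, so it is the cathode; Ga³⁺/Ga is the anode.
E°cell = +0.15 − (−0.56) = +0.71 V, with n = 6 electrons transferred.
The balanced reaction is 3 Sn^4+(aq) + 2 Ga(s) → 3 Sn^2+(aq) + 2 Ga^3+(aq), so Q = ([Sn^2+(aq)]^3·[Ga^3+(aq)]^2) / [Sn^4+(aq)]^3 = 0.000297 and log Q = −3.528.
E = E° − (0.0591/n)·log Q = +0.71 − (0.0591/6)(−3.528) = +0.74 V.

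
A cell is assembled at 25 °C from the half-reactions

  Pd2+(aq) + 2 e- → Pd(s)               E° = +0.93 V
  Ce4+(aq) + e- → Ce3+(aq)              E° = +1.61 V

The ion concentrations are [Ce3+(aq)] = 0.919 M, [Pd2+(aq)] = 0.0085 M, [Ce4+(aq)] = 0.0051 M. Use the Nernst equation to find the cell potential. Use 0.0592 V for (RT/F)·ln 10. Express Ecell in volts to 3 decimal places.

+0.608 V

Since E°(Ce⁴⁺/Ce³⁺) > E°(Pd²⁺/Pd), Ce⁴⁺/Ce³⁺ serves as the cathode.
E°cell = +1.61 − (+0.93) = +0.68 V, with n = 2 electrons transferred.
The balanced reaction is 2 Ce4+(aq) + Pd(s) → 2 Ce3+(aq) + Pd2+(aq), so Q = ([Ce3+(aq)]^2·[Pd2+(aq)]) / [Ce4+(aq)]^2 = 276 and log Q = 2.441.
Applying E = E° − (RT ln10/nF)·log Q gives +0.68 − (0.0592/2)(2.441) = +0.608 V.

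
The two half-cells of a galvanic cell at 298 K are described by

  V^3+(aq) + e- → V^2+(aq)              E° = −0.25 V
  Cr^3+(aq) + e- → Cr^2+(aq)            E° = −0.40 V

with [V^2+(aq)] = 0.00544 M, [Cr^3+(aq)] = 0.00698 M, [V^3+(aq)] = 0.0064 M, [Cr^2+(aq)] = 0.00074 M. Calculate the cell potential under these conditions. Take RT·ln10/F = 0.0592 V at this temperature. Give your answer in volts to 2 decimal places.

+0.10 V

The V³⁺/V²⁺ couple has the more positive E°, so it is the cathode; Cr³⁺/Cr²⁺ is the anode.
E°cell = −0.25 − (−0.40) = +0.15 V, with n = 1 electron transferred.
Balancing gives V^3+(aq) + Cr^2+(aq) → V^2+(aq) + Cr^3+(aq); hence Q = ([V^2+(aq)]·[Cr^3+(aq)]) / ([V^3+(aq)]·[Cr^2+(aq)]) = 8.02 (log Q = 0.904).
Applying E = E° − (RT ln10/nF)·log Q gives +0.15 − (0.0592/1)(0.904) = +0.10 V.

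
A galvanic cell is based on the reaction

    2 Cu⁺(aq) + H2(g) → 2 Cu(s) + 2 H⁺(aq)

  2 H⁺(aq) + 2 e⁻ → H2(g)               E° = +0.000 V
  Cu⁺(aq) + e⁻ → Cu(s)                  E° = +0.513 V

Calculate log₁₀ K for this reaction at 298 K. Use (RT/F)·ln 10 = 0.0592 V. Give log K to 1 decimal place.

The Cu⁺/Cu couple is reduced (cathode); E°cell = +0.513 − (+0.000) = +0.513 V with n = 2.
At equilibrium E = 0, so log K = nE°cell / 0.0592 = (2)(+0.513) / 0.0592 = 17.3.

log K = 17.3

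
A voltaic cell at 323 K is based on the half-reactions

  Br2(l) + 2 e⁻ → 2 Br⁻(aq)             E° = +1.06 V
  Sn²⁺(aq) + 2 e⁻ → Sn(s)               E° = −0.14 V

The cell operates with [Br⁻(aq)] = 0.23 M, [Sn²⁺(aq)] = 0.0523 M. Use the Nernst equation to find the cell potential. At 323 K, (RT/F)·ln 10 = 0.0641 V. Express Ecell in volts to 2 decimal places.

+1.28 V

Since E°(Br₂/Br⁻) > E°(Sn²⁺/Sn), Br₂/Br⁻ serves as the cathode.
E°cell = E°cat − E°an = +1.06 − (−0.14) = +1.20 V; n = 2.
For the overall reaction Br2(l) + Sn(s) → 2 Br⁻(aq) + Sn²⁺(aq), Q = [Br⁻(aq)]^2·[Sn²⁺(aq)] = 0.00277, giving log Q = −2.558.
Applying E = E° − (RT ln10/nF)·log Q gives +1.20 − (0.0641/2)(−2.558) = +1.28 V.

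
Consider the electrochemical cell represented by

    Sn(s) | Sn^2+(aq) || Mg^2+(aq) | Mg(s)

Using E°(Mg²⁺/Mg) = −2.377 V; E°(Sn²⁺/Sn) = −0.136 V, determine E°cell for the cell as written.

−2.241 V

By convention the left-hand electrode in cell notation is the anode (oxidation) and the right-hand electrode is the cathode (reduction).
E°cell = E°(right) − E°(left) = −2.377 − (−0.136) = −2.241 V.
The negative sign shows that, as written, the cell would require an external voltage to drive the reaction.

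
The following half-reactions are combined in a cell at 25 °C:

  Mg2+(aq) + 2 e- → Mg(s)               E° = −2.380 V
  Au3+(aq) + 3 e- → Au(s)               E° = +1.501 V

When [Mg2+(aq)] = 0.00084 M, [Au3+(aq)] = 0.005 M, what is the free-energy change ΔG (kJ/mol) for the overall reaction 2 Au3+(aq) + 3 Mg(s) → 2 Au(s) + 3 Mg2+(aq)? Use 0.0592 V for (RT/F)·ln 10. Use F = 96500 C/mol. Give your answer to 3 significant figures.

−2270 kJ/mol

E°cell = +1.501 − (−2.380) = +3.881 V; the balanced reaction transfers n = 6 electrons.
The reaction quotient is [Mg2+(aq)]^3 / [Au3+(aq)]^2 = 2.37×10^−5; by Nernst, E = +3.881 − (0.0592/6)(−4.625) = +3.9266 V.
ΔG = −nFE = −(6)(96500)(+3.9266) J/mol = −2270 kJ/mol.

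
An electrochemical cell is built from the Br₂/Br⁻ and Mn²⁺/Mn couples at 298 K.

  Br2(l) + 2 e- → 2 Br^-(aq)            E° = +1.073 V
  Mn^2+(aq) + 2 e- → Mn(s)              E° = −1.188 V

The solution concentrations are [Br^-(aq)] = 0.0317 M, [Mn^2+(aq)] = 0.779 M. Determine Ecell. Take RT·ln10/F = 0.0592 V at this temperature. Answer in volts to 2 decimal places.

+2.35 V

The Br₂/Br⁻ couple has the more positive E°, so it is the cathode; Mn²⁺/Mn is the anode.
The standard potential is +1.073 − (−1.188) = +2.261 V and the balanced reaction transfers n = 2 electrons.
The balanced reaction is Br2(l) + Mn(s) → 2 Br^-(aq) + Mn^2+(aq), so Q = [Br^-(aq)]^2·[Mn^2+(aq)] = 0.000783 and log Q = −3.106.
Applying E = E° − (RT ln10/nF)·log Q gives +2.261 − (0.0592/2)(−3.106) = +2.35 V.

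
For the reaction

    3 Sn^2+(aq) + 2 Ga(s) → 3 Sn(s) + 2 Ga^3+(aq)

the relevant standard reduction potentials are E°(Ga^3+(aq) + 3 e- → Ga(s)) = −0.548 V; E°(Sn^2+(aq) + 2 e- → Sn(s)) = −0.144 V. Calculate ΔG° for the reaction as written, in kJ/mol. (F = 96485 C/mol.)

In the reaction as written Sn^2+(aq) is reduced, so the Sn²⁺/Sn couple is the cathode and Ga³⁺/Ga is the anode.
E°cell = −0.144 − (−0.548) = +0.404 V; balancing electrons gives n = 6.
ΔG° = −nFE°cell = −(6)(96485)(+0.404) J/mol = −234 kJ/mol.

−234 kJ/mol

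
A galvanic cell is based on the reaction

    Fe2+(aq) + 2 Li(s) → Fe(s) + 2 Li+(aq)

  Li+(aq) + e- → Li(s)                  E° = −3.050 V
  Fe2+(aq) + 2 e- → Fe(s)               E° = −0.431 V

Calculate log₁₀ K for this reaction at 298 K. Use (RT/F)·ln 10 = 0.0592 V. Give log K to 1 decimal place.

log K = 88.5

The Fe²⁺/Fe couple is reduced (cathode); E°cell = −0.431 − (−3.050) = +2.619 V with n = 2.
At equilibrium E = 0, so log K = nE°cell / 0.0592 = (2)(+2.619) / 0.0592 = 88.5.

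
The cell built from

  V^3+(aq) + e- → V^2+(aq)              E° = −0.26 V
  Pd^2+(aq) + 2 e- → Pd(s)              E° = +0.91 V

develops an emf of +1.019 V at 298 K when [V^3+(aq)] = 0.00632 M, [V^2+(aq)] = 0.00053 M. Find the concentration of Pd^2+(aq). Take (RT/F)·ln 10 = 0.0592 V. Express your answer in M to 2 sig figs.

With Pd²⁺/Pd at the cathode and V³⁺/V²⁺ at the anode, E°cell = +0.91 − (−0.26) = +1.17 V (n = 2).
From the Nernst equation, log Q = n(E° − E)/0.0592 = 2·(+1.17 − (+1.019))/0.0592 = 5.101.
Balancing electrons gives Pd^2+(aq) + 2 V^2+(aq) → Pd(s) + 2 V^3+(aq); thus Q = [V^3+(aq)]^2 / ([Pd^2+(aq)]·[V^2+(aq)]^2).
Solving for the unknown gives log [Pd^2+(aq)] = −2.948, so [Pd^2+(aq)] ≈ 0.0011 M.

0.0011 M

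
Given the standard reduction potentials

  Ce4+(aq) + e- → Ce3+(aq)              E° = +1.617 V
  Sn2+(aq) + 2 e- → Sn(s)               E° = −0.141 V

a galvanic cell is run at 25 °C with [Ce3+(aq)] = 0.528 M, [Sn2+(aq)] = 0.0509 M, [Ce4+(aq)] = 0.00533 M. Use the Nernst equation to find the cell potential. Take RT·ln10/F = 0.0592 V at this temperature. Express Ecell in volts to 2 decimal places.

+1.68 V

The Ce⁴⁺/Ce³⁺ couple has the more positive E°, so it is the cathode; Sn²⁺/Sn is the anode.
The standard potential is +1.617 − (−0.141) = +1.758 V and the balanced reaction transfers n = 2 electrons.
Balancing gives 2 Ce4+(aq) + Sn(s) → 2 Ce3+(aq) + Sn2+(aq); hence Q = ([Ce3+(aq)]^2·[Sn2+(aq)]) / [Ce4+(aq)]^2 = 499 (log Q = 2.699).
By the Nernst equation, E = +1.758 − (0.0592/2)·(2.699) = +1.68 V.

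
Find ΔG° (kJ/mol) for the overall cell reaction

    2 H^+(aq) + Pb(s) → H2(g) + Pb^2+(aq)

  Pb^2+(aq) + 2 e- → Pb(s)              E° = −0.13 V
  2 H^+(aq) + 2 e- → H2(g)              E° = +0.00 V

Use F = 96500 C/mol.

−25.1 kJ/mol

In the reaction as written H^+(aq) is reduced, so the 2H⁺/H₂ couple is the cathode and Pb²⁺/Pb is the anode.
E°cell = +0.00 − (−0.13) = +0.13 V; balancing electrons gives n = 2.
ΔG° = −nFE°cell = −(2)(96500)(+0.13) J/mol = −25.1 kJ/mol.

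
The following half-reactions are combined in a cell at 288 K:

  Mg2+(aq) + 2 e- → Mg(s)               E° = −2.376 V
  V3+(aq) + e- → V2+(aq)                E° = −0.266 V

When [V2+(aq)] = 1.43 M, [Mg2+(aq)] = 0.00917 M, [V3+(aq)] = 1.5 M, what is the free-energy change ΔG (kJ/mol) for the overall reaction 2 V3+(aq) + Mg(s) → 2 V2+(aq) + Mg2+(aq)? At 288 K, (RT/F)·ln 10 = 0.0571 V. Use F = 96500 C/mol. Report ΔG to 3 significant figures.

−419 kJ/mol

The standard cell potential is −0.266 − (−2.376) = +2.110 V, with n = 2 electrons in the balanced equation.
Here Q = ([V2+(aq)]^2·[Mg2+(aq)]) / [V3+(aq)]^2 = 0.00833 (log Q = −2.079), giving E = +2.110 − (0.0571/2)·(−2.079) = +2.1694 V.
ΔG = −nFE = −(2)(96500)(+2.1694) J/mol = −419 kJ/mol.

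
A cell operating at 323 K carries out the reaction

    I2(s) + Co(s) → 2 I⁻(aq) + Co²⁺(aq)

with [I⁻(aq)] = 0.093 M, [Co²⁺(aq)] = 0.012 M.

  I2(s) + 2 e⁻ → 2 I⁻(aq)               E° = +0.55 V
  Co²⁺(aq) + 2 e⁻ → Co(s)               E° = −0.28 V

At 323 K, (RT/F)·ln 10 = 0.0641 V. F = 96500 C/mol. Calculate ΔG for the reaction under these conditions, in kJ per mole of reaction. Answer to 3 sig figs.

With I₂/I⁻ reduced at the cathode, E°cell = +0.55 − (−0.28) = +0.83 V and n = 2.
Q = [I⁻(aq)]^2·[Co²⁺(aq)] = 0.000104, so log Q = −3.984 and E = +0.83 − (0.0641/2)(−3.984) = +0.9577 V.
Finally ΔG = −nFE = −(2)(96500 C/mol)(+0.9577 V) = −185 kJ/mol.

−185 kJ/mol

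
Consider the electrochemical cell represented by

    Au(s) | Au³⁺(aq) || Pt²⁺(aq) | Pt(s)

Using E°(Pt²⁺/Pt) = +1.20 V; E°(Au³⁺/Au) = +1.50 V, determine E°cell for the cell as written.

−0.30 V

By convention the left-hand electrode in cell notation is the anode (oxidation) and the right-hand electrode is the cathode (reduction).
E°cell = E°(right) − E°(left) = +1.20 − (+1.50) = −0.30 V.
The negative sign shows that, as written, the cell would require an external voltage to drive the reaction.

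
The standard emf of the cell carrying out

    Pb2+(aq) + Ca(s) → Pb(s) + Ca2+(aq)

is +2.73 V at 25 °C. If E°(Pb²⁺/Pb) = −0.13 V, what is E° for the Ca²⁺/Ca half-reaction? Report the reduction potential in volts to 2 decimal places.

−2.86 V

In the reaction as written the Pb²⁺/Pb couple is reduced (cathode) and Ca²⁺/Ca is oxidized (anode), so E°cell = E°(Pb²⁺/Pb) − E°(Ca²⁺/Ca).
E°(Ca²⁺/Ca) = E°(cathode) − E°cell = −0.13 − (+2.73) = −2.86 V.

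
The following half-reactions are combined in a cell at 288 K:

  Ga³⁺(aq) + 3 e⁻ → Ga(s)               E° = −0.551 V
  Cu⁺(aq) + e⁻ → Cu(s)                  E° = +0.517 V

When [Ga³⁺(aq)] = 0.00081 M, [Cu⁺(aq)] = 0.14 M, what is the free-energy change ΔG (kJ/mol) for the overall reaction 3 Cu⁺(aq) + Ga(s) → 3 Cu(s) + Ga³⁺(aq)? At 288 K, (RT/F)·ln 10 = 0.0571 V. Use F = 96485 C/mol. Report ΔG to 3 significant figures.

−312 kJ/mol

The standard cell potential is +0.517 − (−0.551) = +1.068 V, with n = 3 electrons in the balanced equation.
The reaction quotient is [Ga³⁺(aq)] / [Cu⁺(aq)]^3 = 0.295; by Nernst, E = +1.068 − (0.0571/3)(−0.530) = +1.0781 V.
Finally ΔG = −nFE = −(3)(96485 C/mol)(+1.0781 V) = −312 kJ/mol.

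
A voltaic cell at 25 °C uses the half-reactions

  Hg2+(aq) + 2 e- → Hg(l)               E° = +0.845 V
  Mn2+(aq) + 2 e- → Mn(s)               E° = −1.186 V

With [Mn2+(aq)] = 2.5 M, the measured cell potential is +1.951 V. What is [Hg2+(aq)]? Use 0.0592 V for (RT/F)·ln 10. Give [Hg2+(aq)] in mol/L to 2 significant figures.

0.0050 M

Hg²⁺/Hg is the cathode (higher E°); E°cell = +0.845 − (−1.186) = +2.031 V with n = 2.
From the Nernst equation, log Q = n(E° − E)/0.0592 = 2·(+2.031 − (+1.951))/0.0592 = 2.703.
For Hg2+(aq) + Mn(s) → Hg(l) + Mn2+(aq), the reaction quotient is Q = [Mn2+(aq)] / [Hg2+(aq)].
Isolating [Hg2+(aq)] in Q = 10^{2.703} yields log [Hg2+(aq)] = −2.305, i.e. 0.0050 M.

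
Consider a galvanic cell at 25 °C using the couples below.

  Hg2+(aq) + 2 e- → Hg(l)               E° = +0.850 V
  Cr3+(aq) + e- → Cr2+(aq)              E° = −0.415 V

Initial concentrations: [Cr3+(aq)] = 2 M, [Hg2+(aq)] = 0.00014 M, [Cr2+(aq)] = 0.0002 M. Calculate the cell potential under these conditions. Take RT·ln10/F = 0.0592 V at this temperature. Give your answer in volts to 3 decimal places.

+0.914 V

Since E°(Hg²⁺/Hg) > E°(Cr³⁺/Cr²⁺), Hg²⁺/Hg serves as the cathode.
E°cell = +0.850 − (−0.415) = +1.265 V, with n = 2 electrons transferred.
For the overall reaction Hg2+(aq) + 2 Cr2+(aq) → Hg(l) + 2 Cr3+(aq), Q = [Cr3+(aq)]^2 / ([Hg2+(aq)]·[Cr2+(aq)]^2) = 7.14×10^11, giving log Q = 11.854.
Applying E = E° − (RT ln10/nF)·log Q gives +1.265 − (0.0592/2)(11.854) = +0.914 V.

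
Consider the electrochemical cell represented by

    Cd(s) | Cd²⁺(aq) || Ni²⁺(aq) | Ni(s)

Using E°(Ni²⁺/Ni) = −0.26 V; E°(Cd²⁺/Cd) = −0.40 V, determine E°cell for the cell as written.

+0.14 V

By convention the left-hand electrode in cell notation is the anode (oxidation) and the right-hand electrode is the cathode (reduction).
E°cell = E°(right) − E°(left) = −0.26 − (−0.40) = +0.14 V.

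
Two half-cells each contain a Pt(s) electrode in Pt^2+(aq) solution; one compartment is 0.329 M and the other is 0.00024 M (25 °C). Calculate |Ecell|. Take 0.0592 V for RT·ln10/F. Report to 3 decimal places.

0.093 V

For a concentration cell E°cell = 0, since both electrodes use the same couple.
The compartment with the higher Pt^2+(aq) concentration (0.329 M) acts as the cathode; ions are reduced there and produced at the dilute (0.00024 M) anode.
With n = 2, Ecell = −(0.0592/2)·log([dilute]/[conc]) = −(0.0592/2)·log(0.00024/0.329) = +0.093 V.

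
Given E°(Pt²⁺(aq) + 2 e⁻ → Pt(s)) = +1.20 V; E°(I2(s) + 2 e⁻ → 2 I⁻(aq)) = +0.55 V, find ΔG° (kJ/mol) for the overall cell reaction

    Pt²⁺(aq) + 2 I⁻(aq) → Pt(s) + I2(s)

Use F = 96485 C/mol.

In the reaction as written Pt²⁺(aq) is reduced, so the Pt²⁺/Pt couple is the cathode and I₂/I⁻ is the anode.
E°cell = +1.20 − (+0.55) = +0.65 V; balancing electrons gives n = 2.
ΔG° = −nFE°cell = −(2)(96485)(+0.65) J/mol = −125 kJ/mol.

−125 kJ/mol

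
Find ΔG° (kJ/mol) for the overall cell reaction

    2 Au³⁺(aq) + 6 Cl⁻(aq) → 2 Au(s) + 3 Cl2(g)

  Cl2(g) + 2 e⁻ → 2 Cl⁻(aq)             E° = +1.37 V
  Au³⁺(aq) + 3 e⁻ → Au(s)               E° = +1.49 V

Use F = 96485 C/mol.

−69.5 kJ/mol

In the reaction as written Au³⁺(aq) is reduced, so the Au³⁺/Au couple is the cathode and Cl₂/Cl⁻ is the anode.
E°cell = +1.49 − (+1.37) = +0.12 V; balancing electrons gives n = 6.
ΔG° = −nFE°cell = −(6)(96485)(+0.12) J/mol = −69.5 kJ/mol.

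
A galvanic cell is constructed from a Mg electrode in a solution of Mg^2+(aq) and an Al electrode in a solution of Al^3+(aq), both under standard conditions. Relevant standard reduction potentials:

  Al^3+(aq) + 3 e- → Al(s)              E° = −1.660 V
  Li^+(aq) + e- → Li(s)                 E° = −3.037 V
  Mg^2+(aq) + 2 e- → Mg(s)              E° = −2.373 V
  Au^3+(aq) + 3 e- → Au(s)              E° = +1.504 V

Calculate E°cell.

The Al³⁺/Al couple has the higher E°, so Al ion is reduced (cathode) and Mg is oxidized (anode).
E°cell = E°(cathode) − E°(anode) = −1.660 − (−2.373) = +0.713 V.

+0.713 V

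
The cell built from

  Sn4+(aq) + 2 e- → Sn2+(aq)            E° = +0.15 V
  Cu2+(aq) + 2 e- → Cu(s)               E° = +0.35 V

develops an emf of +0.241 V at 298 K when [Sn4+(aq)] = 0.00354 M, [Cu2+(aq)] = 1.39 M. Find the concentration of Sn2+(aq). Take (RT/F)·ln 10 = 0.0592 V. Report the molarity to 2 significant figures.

0.062 M

The Cu²⁺/Cu couple has the larger reduction potential, so it is the cathode: E°cell = +0.35 − (+0.15) = +0.20 V and n = 2.
From the Nernst equation, log Q = n(E° − E)/0.0592 = 2·(+0.20 − (+0.241))/0.0592 = −1.385.
Balancing electrons gives Cu2+(aq) + Sn2+(aq) → Cu(s) + Sn4+(aq); thus Q = [Sn4+(aq)] / ([Cu2+(aq)]·[Sn2+(aq)]).
Isolating [Sn2+(aq)] in Q = 10^{−1.385} yields log [Sn2+(aq)] = −1.209, i.e. 0.062 M.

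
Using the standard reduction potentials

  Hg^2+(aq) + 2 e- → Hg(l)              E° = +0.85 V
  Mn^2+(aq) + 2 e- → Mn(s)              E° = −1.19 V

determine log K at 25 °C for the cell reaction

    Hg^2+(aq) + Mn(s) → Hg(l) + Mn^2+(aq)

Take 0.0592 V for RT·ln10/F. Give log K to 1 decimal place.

log K = 68.9

The Hg²⁺/Hg couple is reduced (cathode); E°cell = +0.85 − (−1.19) = +2.04 V with n = 2.
At equilibrium E = 0, so log K = nE°cell / 0.0592 = (2)(+2.04) / 0.0592 = 68.9.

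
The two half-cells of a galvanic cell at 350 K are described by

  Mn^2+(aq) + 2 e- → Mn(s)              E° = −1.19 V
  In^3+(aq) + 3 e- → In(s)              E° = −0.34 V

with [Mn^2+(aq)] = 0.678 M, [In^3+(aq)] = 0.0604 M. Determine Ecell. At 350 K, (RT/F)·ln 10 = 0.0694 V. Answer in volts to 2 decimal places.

The In³⁺/In couple has the more positive E°, so it is the cathode; Mn²⁺/Mn is the anode.
E°cell = E°cat − E°an = −0.34 − (−1.19) = +0.85 V; n = 6.
For the overall reaction 2 In^3+(aq) + 3 Mn(s) → 2 In(s) + 3 Mn^2+(aq), Q = [Mn^2+(aq)]^3 / [In^3+(aq)]^2 = 85.4, giving log Q = 1.932.
E = E° − (0.0694/n)·log Q = +0.85 − (0.0694/6)(1.932) = +0.83 V.

+0.83 V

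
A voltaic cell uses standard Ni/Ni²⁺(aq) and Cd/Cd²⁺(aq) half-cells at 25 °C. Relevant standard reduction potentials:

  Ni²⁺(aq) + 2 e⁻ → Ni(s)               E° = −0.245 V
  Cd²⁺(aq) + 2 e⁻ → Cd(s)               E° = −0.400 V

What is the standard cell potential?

+0.155 V

The Ni²⁺/Ni couple has the higher E°, so Ni ion is reduced (cathode) and Cd is oxidized (anode).
E°cell = E°(cathode) − E°(anode) = −0.245 − (−0.400) = +0.155 V.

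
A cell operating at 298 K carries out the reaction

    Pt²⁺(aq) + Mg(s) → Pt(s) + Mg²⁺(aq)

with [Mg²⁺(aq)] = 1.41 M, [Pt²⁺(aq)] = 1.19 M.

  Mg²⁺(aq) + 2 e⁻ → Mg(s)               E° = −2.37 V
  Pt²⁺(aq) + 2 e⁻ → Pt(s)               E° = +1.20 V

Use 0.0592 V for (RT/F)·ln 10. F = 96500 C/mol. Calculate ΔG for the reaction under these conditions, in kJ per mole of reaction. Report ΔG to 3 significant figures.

The standard cell potential is +1.20 − (−2.37) = +3.57 V, with n = 2 electrons in the balanced equation.
Q = [Mg²⁺(aq)] / [Pt²⁺(aq)] = 1.18, so log Q = 0.074 and E = +3.57 − (0.0592/2)(0.074) = +3.5678 V.
ΔG = −nFE = −(2)(96500)(+3.5678) J/mol = −689 kJ/mol.

−689 kJ/mol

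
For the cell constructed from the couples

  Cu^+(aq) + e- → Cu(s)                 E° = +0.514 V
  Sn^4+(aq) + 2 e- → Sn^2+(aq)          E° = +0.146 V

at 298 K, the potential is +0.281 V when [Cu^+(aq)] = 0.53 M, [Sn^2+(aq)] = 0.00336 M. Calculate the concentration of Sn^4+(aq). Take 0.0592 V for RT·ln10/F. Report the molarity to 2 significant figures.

The Cu⁺/Cu couple has the larger reduction potential, so it is the cathode: E°cell = +0.514 − (+0.146) = +0.368 V and n = 2.
From the Nernst equation, log Q = n(E° − E)/0.0592 = 2·(+0.368 − (+0.281))/0.0592 = 2.939.
For 2 Cu^+(aq) + Sn^2+(aq) → 2 Cu(s) + Sn^4+(aq), the reaction quotient is Q = [Sn^4+(aq)] / ([Cu^+(aq)]^2·[Sn^2+(aq)]).
Substituting the known concentrations and solving, log [Sn^4+(aq)] = −0.086 and [Sn^4+(aq)] = 0.82 M.

0.82 M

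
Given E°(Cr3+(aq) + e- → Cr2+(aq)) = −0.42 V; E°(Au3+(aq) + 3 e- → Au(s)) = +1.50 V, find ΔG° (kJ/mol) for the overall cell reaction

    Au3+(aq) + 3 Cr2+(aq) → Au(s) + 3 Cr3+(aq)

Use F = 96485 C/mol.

−556 kJ/mol

In the reaction as written Au3+(aq) is reduced, so the Au³⁺/Au couple is the cathode and Cr³⁺/Cr²⁺ is the anode.
E°cell = +1.50 − (−0.42) = +1.92 V; balancing electrons gives n = 3.
ΔG° = −nFE°cell = −(3)(96485)(+1.92) J/mol = −556 kJ/mol.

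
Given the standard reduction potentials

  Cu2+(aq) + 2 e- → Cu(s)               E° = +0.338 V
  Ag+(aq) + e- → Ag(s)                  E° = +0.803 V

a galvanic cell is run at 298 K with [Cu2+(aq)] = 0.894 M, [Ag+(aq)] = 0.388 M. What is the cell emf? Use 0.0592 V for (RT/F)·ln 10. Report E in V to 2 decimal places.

+0.44 V

Ag⁺/Ag is reduced (cathode, E° = +0.803 V) and Cu²⁺/Cu is oxidized (anode).
E°cell = +0.803 − (+0.338) = +0.465 V, with n = 2 electrons transferred.
The balanced reaction is 2 Ag+(aq) + Cu(s) → 2 Ag(s) + Cu2+(aq), so Q = [Cu2+(aq)] / [Ag+(aq)]^2 = 5.94 and log Q = 0.774.
E = E° − (0.0592/n)·log Q = +0.465 − (0.0592/2)(0.774) = +0.44 V.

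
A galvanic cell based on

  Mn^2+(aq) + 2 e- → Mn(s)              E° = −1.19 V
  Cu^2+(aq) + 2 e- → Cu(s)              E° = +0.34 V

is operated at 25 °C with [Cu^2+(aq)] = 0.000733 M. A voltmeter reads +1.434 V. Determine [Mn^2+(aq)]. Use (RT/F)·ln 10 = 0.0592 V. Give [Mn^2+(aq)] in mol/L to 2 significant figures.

With Cu²⁺/Cu at the cathode and Mn²⁺/Mn at the anode, E°cell = +0.34 − (−1.19) = +1.53 V (n = 2).
Rearranging E = E° − (0.0592/n)·log Q gives log Q = 2(+1.53 − (+1.434))/0.0592 = 3.243.
Balancing electrons gives Cu^2+(aq) + Mn(s) → Cu(s) + Mn^2+(aq); thus Q = [Mn^2+(aq)] / [Cu^2+(aq)].
Solving for the unknown gives log [Mn^2+(aq)] = 0.108, so [Mn^2+(aq)] ≈ 1.3 M.

1.3 M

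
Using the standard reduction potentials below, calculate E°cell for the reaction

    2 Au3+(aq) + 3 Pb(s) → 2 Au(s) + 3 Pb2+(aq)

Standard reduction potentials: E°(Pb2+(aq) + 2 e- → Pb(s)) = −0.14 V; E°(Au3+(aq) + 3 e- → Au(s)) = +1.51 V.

+1.65 V

Au3+(aq) gains electrons, so the Au³⁺/Au couple is the cathode; the Pb²⁺/Pb couple is the anode.
E°cell = E°(cathode) − E°(anode) = +1.51 − (−0.14) = +1.65 V.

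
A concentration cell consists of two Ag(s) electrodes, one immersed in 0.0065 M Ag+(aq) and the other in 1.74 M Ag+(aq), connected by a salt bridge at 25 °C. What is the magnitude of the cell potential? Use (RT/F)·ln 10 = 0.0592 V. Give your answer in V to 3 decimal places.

For a concentration cell E°cell = 0, since both electrodes use the same couple.
The compartment with the higher Ag+(aq) concentration (1.74 M) acts as the cathode; ions are reduced there and produced at the dilute (0.0065 M) anode.
With n = 1, Ecell = −(0.0592/1)·log([dilute]/[conc]) = −(0.0592/1)·log(0.0065/1.74) = +0.144 V.

0.144 V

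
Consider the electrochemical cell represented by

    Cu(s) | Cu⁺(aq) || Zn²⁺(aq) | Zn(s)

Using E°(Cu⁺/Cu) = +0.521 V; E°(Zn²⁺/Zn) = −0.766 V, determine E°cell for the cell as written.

−1.287 V

By convention the left-hand electrode in cell notation is the anode (oxidation) and the right-hand electrode is the cathode (reduction).
E°cell = E°(right) − E°(left) = −0.766 − (+0.521) = −1.287 V.
The negative sign shows that, as written, the cell would require an external voltage to drive the reaction.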